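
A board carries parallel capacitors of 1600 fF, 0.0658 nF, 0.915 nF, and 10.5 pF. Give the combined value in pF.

992.9 pF

In pF:
  1600 fF = 1600e-3 pF = 1.6
  0.0658 nF = 0.0658e3 pF = 65.8
  0.915 nF = 0.915e3 pF = 915
  10.5 pF → 10.5
Sum: 1.6 + 65.8 + 915 + 10.5 = 992.9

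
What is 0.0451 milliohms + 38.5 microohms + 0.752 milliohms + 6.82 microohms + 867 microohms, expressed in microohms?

In microohms:
  0.0451 milliohms = 0.0451 × 10³ microohms = 45.1
  38.5 microohms → 38.5
  0.752 milliohms = 0.752 × 10³ microohms = 752
  6.82 microohms → 6.82
  867 microohms → 867
Sum: 45.1 + 38.5 + 752 + 6.82 + 867 = 1709.42

1709.42 microohms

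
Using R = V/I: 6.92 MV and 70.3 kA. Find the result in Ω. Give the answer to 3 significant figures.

(6.92e6) / (70.3e3) = 0.098435e3 Ω

98.4 Ω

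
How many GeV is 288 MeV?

mega = 10^6, giga = 10^9; factor is 10^-3.
288 × 10^-3 = 0.288

0.288 GeV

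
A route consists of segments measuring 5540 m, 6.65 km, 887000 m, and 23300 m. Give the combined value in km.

922.49 km

In km:
  5540 m = 5540 × 10^-3 km = 5.54
  6.65 km → 6.65
  887000 m = 887000 × 10^-3 km = 887
  23300 m = 23300 × 10^-3 km = 23.3
Sum: 5.54 + 6.65 + 887 + 23.3 = 922.49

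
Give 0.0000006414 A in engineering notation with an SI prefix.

= 641.4e-9 A; 1e-9 is nano.

641.4 nA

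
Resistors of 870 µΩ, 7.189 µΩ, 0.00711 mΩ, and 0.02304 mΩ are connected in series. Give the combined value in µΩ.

907.339 µΩ

In µΩ:
  870 µΩ → 870
  7.189 µΩ → 7.189
  0.00711 mΩ = 0.00711 × 10³ µΩ = 7.11
  0.02304 mΩ = 0.02304 × 10³ µΩ = 23.04
Sum: 870 + 7.189 + 7.11 + 23.04 = 907.339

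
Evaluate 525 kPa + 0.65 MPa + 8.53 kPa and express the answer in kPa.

1183.53 kPa

In kPa:
  525 kPa → 525
  0.65 MPa = 0.65e3 kPa = 650
  8.53 kPa → 8.53
Sum: 525 + 650 + 8.53 = 1183.53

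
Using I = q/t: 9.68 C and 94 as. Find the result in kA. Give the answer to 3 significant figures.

(9.68) / (94e-18) = 0.10298e18 A

103000000000000 kA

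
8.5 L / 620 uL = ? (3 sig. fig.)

13700

(8.5) / (620 × 10⁻⁶) = 0.01371 × 10⁶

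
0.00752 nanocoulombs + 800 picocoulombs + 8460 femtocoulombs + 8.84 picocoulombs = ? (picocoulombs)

In picocoulombs:
  0.00752 nanocoulombs = 0.00752 × 10³ picocoulombs = 7.52
  800 picocoulombs → 800
  8460 femtocoulombs = 8460 × 10⁻³ picocoulombs = 8.46
  8.84 picocoulombs → 8.84
Sum: 7.52 + 800 + 8.46 + 8.84 = 824.82

824.82 picocoulombs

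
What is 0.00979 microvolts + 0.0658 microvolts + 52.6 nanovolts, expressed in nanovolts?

128.19 nanovolts

In nanovolts:
  0.00979 microvolts = 0.00979 × 10^3 nanovolts = 9.79
  0.0658 microvolts = 0.0658 × 10^3 nanovolts = 65.8
  52.6 nanovolts → 52.6
Sum: 9.79 + 65.8 + 52.6 = 128.19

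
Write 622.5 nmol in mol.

0.0000006225 mol

nano = 10⁻⁹, (no prefix) = 10⁰; factor is 10⁻⁹.
622.5 × 10⁻⁹ = 0.0000006225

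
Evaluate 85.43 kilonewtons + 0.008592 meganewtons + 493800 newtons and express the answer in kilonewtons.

In kilonewtons:
  85.43 kilonewtons → 85.43
  0.008592 meganewtons = 0.008592 × 10³ kilonewtons = 8.592
  493800 newtons = 493800 × 10⁻³ kilonewtons = 493.8
Sum: 85.43 + 8.592 + 493.8 = 587.822

587.822 kilonewtons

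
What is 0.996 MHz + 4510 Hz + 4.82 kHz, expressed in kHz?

In kHz:
  0.996 MHz = 0.996 × 10³ kHz = 996
  4510 Hz = 4510 × 10⁻³ kHz = 4.51
  4.82 kHz → 4.82
Sum: 996 + 4.51 + 4.82 = 1005.33

1005.33 kHz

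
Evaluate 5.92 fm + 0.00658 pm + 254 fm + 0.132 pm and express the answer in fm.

398.5 fm

In fm:
  5.92 fm → 5.92
  0.00658 pm = 0.00658 × 10^3 fm = 6.58
  254 fm → 254
  0.132 pm = 0.132 × 10^3 fm = 132
Sum: 5.92 + 6.58 + 254 + 132 = 398.5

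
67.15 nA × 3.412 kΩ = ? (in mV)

0.2291158 mV

67.15 × 10^-9 × 3.412 × 10^3 = 229.1158 × 10^-6 V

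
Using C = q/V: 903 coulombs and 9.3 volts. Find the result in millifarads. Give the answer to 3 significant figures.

97100 millifarads

(903) / (9.3) = 97.097 F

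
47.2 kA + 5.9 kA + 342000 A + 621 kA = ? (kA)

1016.1 kA

In kA:
  47.2 kA → 47.2
  5.9 kA → 5.9
  342000 A = 342000 × 10⁻³ kA = 342
  621 kA → 621
Sum: 47.2 + 5.9 + 342 + 621 = 1016.1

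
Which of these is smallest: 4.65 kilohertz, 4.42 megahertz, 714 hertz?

714 hertz

4.65 kilohertz = 4650 hertz
4.42 megahertz = 4420000 hertz
714 hertz = 714 hertz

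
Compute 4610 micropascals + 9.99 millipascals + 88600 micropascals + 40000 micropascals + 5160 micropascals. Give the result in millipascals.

In millipascals:
  4610 micropascals = 4610 × 10^-3 millipascals = 4.61
  9.99 millipascals → 9.99
  88600 micropascals = 88600 × 10^-3 millipascals = 88.6
  40000 micropascals = 40000 × 10^-3 millipascals = 40
  5160 micropascals = 5160 × 10^-3 millipascals = 5.16
Sum: 4.61 + 9.99 + 88.6 + 40 + 5.16 = 148.36

148.36 millipascals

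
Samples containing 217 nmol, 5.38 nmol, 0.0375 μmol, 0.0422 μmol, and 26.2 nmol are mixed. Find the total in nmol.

In nmol:
  217 nmol → 217
  5.38 nmol → 5.38
  0.0375 μmol = 0.0375 × 10^3 nmol = 37.5
  0.0422 μmol = 0.0422 × 10^3 nmol = 42.2
  26.2 nmol → 26.2
Sum: 217 + 5.38 + 37.5 + 42.2 + 26.2 = 328.28

328.28 nmol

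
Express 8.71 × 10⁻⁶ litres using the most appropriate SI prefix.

8.71 microlitres

= 8.71 × 10⁻⁶ litres; 10⁻⁶ is micro.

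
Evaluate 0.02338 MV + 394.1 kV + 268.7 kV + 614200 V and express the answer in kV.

In kV:
  0.02338 MV = 0.02338 × 10³ kV = 23.38
  394.1 kV → 394.1
  268.7 kV → 268.7
  614200 V = 614200 × 10⁻³ kV = 614.2
Sum: 23.38 + 394.1 + 268.7 + 614.2 = 1300.38

1300.38 kV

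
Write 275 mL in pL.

milli = 10⁻³, pico = 10⁻¹²; factor is 10⁹.
275 × 10⁹ = 275000000000

275000000000 pL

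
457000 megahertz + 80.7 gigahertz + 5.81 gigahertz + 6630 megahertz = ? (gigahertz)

550.14 gigahertz

In gigahertz:
  457000 megahertz = 457000e-3 gigahertz = 457
  80.7 gigahertz → 80.7
  5.81 gigahertz → 5.81
  6630 megahertz = 6630e-3 gigahertz = 6.63
Sum: 457 + 80.7 + 5.81 + 6.63 = 550.14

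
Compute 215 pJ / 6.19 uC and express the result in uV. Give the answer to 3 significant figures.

(215 × 10⁻¹²) / (6.19 × 10⁻⁶) = 34.733 × 10⁻⁶ V

34.7 uV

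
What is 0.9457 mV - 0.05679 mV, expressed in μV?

In μV:
  0.9457 mV = 0.9457 × 10³ μV = 945.7
  0.05679 mV = 0.05679 × 10³ μV = 56.79
Difference: 945.7 - 56.79 = 888.91

888.91 μV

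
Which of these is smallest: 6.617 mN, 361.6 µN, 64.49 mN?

361.6 µN

6.617 mN = 0.006617 N
361.6 µN = 0.0003616 N
64.49 mN = 0.06449 N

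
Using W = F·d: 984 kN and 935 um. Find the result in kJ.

984 × 10³ × 935 × 10⁻⁶ = 920040 × 10⁻³ J

0.92004 kJ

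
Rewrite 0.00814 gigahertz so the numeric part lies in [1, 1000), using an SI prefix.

8.14 megahertz

= 8.14e6 hertz; 1e6 is mega.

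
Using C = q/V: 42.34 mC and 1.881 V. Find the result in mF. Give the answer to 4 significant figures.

22.51 mF

(42.34e-3) / (1.881) = 22.5093e-3 F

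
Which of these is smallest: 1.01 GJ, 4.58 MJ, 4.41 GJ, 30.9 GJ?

1.01 GJ = 1010000000 J
4.58 MJ = 4580000 J
4.41 GJ = 4410000000 J
30.9 GJ = 30900000000 J

4.58 MJ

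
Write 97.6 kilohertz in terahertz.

0.0000000976 terahertz

kilo = 10^3, tera = 10^12; factor is 10^-9.
97.6 × 10^-9 = 0.0000000976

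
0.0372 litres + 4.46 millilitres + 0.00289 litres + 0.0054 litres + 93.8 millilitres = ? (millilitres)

In millilitres:
  0.0372 litres = 0.0372 × 10³ millilitres = 37.2
  4.46 millilitres → 4.46
  0.00289 litres = 0.00289 × 10³ millilitres = 2.89
  0.0054 litres = 0.0054 × 10³ millilitres = 5.4
  93.8 millilitres → 93.8
Sum: 37.2 + 4.46 + 2.89 + 5.4 + 93.8 = 143.75

143.75 millilitres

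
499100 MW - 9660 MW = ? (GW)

489.44 GW

In GW:
  499100 MW = 499100 × 10^-3 GW = 499.1
  9660 MW = 9660 × 10^-3 GW = 9.66
Difference: 499.1 - 9.66 = 489.44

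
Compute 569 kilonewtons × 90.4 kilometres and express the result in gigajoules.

569e3 × 90.4e3 = 51437.6e6 J

51.4376 gigajoules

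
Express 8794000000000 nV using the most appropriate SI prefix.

8.794 kV

= 8.794 × 10^3 V; 10^3 is kilo.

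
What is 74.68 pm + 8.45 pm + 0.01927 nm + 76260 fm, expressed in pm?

In pm:
  74.68 pm → 74.68
  8.45 pm → 8.45
  0.01927 nm = 0.01927 × 10^3 pm = 19.27
  76260 fm = 76260 × 10^-3 pm = 76.26
Sum: 74.68 + 8.45 + 19.27 + 76.26 = 178.66

178.66 pm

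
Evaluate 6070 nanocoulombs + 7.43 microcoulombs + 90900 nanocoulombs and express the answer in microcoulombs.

104.4 microcoulombs

In microcoulombs:
  6070 nanocoulombs = 6070 × 10⁻³ microcoulombs = 6.07
  7.43 microcoulombs → 7.43
  90900 nanocoulombs = 90900 × 10⁻³ microcoulombs = 90.9
Sum: 6.07 + 7.43 + 90.9 = 104.4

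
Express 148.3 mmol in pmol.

148300000000 pmol

milli = 10⁻³, pico = 10⁻¹²; factor is 10⁹.
148.3 × 10⁹ = 148300000000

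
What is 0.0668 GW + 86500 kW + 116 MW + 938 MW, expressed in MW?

In MW:
  0.0668 GW = 0.0668e3 MW = 66.8
  86500 kW = 86500e-3 MW = 86.5
  116 MW → 116
  938 MW → 938
Sum: 66.8 + 86.5 + 116 + 938 = 1207.3

1207.3 MW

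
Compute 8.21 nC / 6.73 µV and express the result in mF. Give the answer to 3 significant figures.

1.22 mF

(8.21 × 10⁻⁹) / (6.73 × 10⁻⁶) = 1.2199 × 10⁻³ F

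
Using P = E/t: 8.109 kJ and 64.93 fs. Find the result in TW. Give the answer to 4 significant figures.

(8.109e3) / (64.93e-15) = 0.124888e18 W

124900 TW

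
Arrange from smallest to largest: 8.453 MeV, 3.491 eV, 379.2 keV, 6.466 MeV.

3.491 eV < 379.2 keV < 6.466 MeV < 8.453 MeV

8.453 MeV = 8453000 eV
3.491 eV = 3.491 eV
379.2 keV = 379200 eV
6.466 MeV = 6466000 eV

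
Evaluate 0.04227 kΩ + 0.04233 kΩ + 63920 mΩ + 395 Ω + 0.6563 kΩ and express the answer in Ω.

In Ω:
  0.04227 kΩ = 0.04227 × 10³ Ω = 42.27
  0.04233 kΩ = 0.04233 × 10³ Ω = 42.33
  63920 mΩ = 63920 × 10⁻³ Ω = 63.92
  395 Ω → 395
  0.6563 kΩ = 0.6563 × 10³ Ω = 656.3
Sum: 42.27 + 42.33 + 63.92 + 395 + 656.3 = 1199.82

1199.82 Ω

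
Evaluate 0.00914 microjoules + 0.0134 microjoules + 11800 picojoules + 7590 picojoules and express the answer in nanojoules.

In nanojoules:
  0.00914 microjoules = 0.00914e3 nanojoules = 9.14
  0.0134 microjoules = 0.0134e3 nanojoules = 13.4
  11800 picojoules = 11800e-3 nanojoules = 11.8
  7590 picojoules = 7590e-3 nanojoules = 7.59
Sum: 9.14 + 13.4 + 11.8 + 7.59 = 41.93

41.93 nanojoules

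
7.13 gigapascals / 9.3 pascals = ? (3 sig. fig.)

(7.13 × 10⁹) / (9.3) = 0.7667 × 10⁹

767000000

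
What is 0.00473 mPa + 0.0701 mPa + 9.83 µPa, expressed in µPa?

84.66 µPa

In µPa:
  0.00473 mPa = 0.00473 × 10^3 µPa = 4.73
  0.0701 mPa = 0.0701 × 10^3 µPa = 70.1
  9.83 µPa → 9.83
Sum: 4.73 + 70.1 + 9.83 = 84.66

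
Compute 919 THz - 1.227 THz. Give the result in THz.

In THz:
  919 THz → 919
  1.227 THz → 1.227
Difference: 919 - 1.227 = 917.773

917.773 THz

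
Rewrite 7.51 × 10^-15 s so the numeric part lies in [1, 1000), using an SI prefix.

= 7.51 × 10^-15 s; 10^-15 is femto.

7.51 fs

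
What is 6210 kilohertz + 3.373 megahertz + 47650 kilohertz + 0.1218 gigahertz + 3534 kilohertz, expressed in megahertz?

182.567 megahertz

In megahertz:
  6210 kilohertz = 6210e-3 megahertz = 6.21
  3.373 megahertz → 3.373
  47650 kilohertz = 47650e-3 megahertz = 47.65
  0.1218 gigahertz = 0.1218e3 megahertz = 121.8
  3534 kilohertz = 3534e-3 megahertz = 3.534
Sum: 6.21 + 3.373 + 47.65 + 121.8 + 3.534 = 182.567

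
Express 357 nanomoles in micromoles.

nano = 10^-9, micro = 10^-6; factor is 10^-3.
357 × 10^-3 = 0.357

0.357 micromoles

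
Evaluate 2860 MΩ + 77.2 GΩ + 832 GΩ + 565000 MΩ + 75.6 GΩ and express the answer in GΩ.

In GΩ:
  2860 MΩ = 2860 × 10⁻³ GΩ = 2.86
  77.2 GΩ → 77.2
  832 GΩ → 832
  565000 MΩ = 565000 × 10⁻³ GΩ = 565
  75.6 GΩ → 75.6
Sum: 2.86 + 77.2 + 832 + 565 + 75.6 = 1552.66

1552.66 GΩ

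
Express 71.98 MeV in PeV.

0.00000007198 PeV

mega = 10⁶, peta = 10¹⁵; factor is 10⁻⁹.
71.98 × 10⁻⁹ = 0.00000007198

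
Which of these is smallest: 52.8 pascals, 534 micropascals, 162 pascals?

52.8 pascals = 52.8 pascals
534 micropascals = 0.000534 pascals
162 pascals = 162 pascals

534 micropascals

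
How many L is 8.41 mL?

0.00841 L

milli = 1e-3, (no prefix) = 1e0; factor is 1e-3.
8.41 × 1e-3 = 0.00841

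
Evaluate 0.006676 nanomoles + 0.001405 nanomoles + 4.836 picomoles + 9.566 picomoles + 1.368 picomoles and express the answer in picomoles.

23.851 picomoles

In picomoles:
  0.006676 nanomoles = 0.006676 × 10³ picomoles = 6.676
  0.001405 nanomoles = 0.001405 × 10³ picomoles = 1.405
  4.836 picomoles → 4.836
  9.566 picomoles → 9.566
  1.368 picomoles → 1.368
Sum: 6.676 + 1.405 + 4.836 + 9.566 + 1.368 = 23.851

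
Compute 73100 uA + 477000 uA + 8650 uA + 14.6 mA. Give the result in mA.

573.35 mA

In mA:
  73100 uA = 73100e-3 mA = 73.1
  477000 uA = 477000e-3 mA = 477
  8650 uA = 8650e-3 mA = 8.65
  14.6 mA → 14.6
Sum: 73.1 + 477 + 8.65 + 14.6 = 573.35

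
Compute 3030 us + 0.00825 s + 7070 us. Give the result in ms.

18.35 ms

In ms:
  3030 us = 3030 × 10⁻³ ms = 3.03
  0.00825 s = 0.00825 × 10³ ms = 8.25
  7070 us = 7070 × 10⁻³ ms = 7.07
Sum: 3.03 + 8.25 + 7.07 = 18.35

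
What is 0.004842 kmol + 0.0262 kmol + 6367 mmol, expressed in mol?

In mol:
  0.004842 kmol = 0.004842 × 10³ mol = 4.842
  0.0262 kmol = 0.0262 × 10³ mol = 26.2
  6367 mmol = 6367 × 10⁻³ mol = 6.367
Sum: 4.842 + 26.2 + 6.367 = 37.409

37.409 mol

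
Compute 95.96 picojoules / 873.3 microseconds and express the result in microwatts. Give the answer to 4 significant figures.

(95.96 × 10⁻¹²) / (873.3 × 10⁻⁶) = 0.109882 × 10⁻⁶ W

0.1099 microwatts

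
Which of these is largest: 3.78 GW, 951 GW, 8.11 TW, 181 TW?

3.78 GW = 3780000000 W
951 GW = 951000000000 W
8.11 TW = 8110000000000 W
181 TW = 181000000000000 W

181 TW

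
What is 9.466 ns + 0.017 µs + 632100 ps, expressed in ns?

In ns:
  9.466 ns → 9.466
  0.017 µs = 0.017 × 10³ ns = 17
  632100 ps = 632100 × 10⁻³ ns = 632.1
Sum: 9.466 + 17 + 632.1 = 658.566

658.566 ns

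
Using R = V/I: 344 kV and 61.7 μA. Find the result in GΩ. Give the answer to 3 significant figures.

5.58 GΩ

(344 × 10³) / (61.7 × 10⁻⁶) = 5.5754 × 10⁹ Ω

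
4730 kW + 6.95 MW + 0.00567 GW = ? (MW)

In MW:
  4730 kW = 4730 × 10^-3 MW = 4.73
  6.95 MW → 6.95
  0.00567 GW = 0.00567 × 10^3 MW = 5.67
Sum: 4.73 + 6.95 + 5.67 = 17.35

17.35 MW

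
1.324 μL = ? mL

0.001324 mL

micro = 10^-6, milli = 10^-3; factor is 10^-3.
1.324 × 10^-3 = 0.001324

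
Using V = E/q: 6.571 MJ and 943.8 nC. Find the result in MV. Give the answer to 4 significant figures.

(6.571 × 10⁶) / (943.8 × 10⁻⁹) = 0.00696228 × 10¹⁵ V

6962000 MV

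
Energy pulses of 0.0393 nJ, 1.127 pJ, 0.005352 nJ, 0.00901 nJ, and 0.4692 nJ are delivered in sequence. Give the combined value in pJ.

In pJ:
  0.0393 nJ = 0.0393 × 10^3 pJ = 39.3
  1.127 pJ → 1.127
  0.005352 nJ = 0.005352 × 10^3 pJ = 5.352
  0.00901 nJ = 0.00901 × 10^3 pJ = 9.01
  0.4692 nJ = 0.4692 × 10^3 pJ = 469.2
Sum: 39.3 + 1.127 + 5.352 + 9.01 + 469.2 = 523.989

523.989 pJ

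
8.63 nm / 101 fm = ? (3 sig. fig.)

85400

(8.63 × 10⁻⁹) / (101 × 10⁻¹⁵) = 0.08545 × 10⁶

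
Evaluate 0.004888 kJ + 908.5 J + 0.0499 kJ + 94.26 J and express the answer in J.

In J:
  0.004888 kJ = 0.004888 × 10^3 J = 4.888
  908.5 J → 908.5
  0.0499 kJ = 0.0499 × 10^3 J = 49.9
  94.26 J → 94.26
Sum: 4.888 + 908.5 + 49.9 + 94.26 = 1057.548

1057.548 J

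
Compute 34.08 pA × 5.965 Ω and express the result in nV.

34.08 × 10⁻¹² × 5.965 = 203.2872 × 10⁻¹² V

0.2032872 nV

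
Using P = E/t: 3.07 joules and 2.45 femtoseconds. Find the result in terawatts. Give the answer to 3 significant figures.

(3.07) / (2.45e-15) = 1.2531e15 W

1250 terawatts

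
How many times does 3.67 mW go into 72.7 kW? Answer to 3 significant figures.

(72.7 × 10³) / (3.67 × 10⁻³) = 19.81 × 10⁶

19800000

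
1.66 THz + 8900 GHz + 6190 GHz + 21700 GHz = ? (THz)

In THz:
  1.66 THz → 1.66
  8900 GHz = 8900 × 10⁻³ THz = 8.9
  6190 GHz = 6190 × 10⁻³ THz = 6.19
  21700 GHz = 21700 × 10⁻³ THz = 21.7
Sum: 1.66 + 8.9 + 6.19 + 21.7 = 38.45

38.45 THz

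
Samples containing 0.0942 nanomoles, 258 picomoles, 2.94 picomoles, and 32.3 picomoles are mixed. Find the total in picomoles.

In picomoles:
  0.0942 nanomoles = 0.0942e3 picomoles = 94.2
  258 picomoles → 258
  2.94 picomoles → 2.94
  32.3 picomoles → 32.3
Sum: 94.2 + 258 + 2.94 + 32.3 = 387.44

387.44 picomoles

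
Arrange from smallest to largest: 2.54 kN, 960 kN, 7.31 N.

2.54 kN = 2540 N
960 kN = 960000 N
7.31 N = 7.31 N

7.31 N < 2.54 kN < 960 kN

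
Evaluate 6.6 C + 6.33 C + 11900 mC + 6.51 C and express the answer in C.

31.34 C

In C:
  6.6 C → 6.6
  6.33 C → 6.33
  11900 mC = 11900e-3 C = 11.9
  6.51 C → 6.51
Sum: 6.6 + 6.33 + 11.9 + 6.51 = 31.34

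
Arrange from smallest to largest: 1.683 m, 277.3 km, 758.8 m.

1.683 m < 758.8 m < 277.3 km

1.683 m = 1.683 m
277.3 km = 277300 m
758.8 m = 758.8 m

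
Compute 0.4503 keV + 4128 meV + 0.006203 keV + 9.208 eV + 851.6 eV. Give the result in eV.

1321.439 eV

In eV:
  0.4503 keV = 0.4503e3 eV = 450.3
  4128 meV = 4128e-3 eV = 4.128
  0.006203 keV = 0.006203e3 eV = 6.203
  9.208 eV → 9.208
  851.6 eV → 851.6
Sum: 450.3 + 4.128 + 6.203 + 9.208 + 851.6 = 1321.439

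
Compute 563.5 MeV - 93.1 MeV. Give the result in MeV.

470.4 MeV

In MeV:
  563.5 MeV → 563.5
  93.1 MeV → 93.1
Difference: 563.5 - 93.1 = 470.4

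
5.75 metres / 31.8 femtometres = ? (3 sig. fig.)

181000000000000

(5.75) / (31.8 × 10^-15) = 0.1808 × 10^15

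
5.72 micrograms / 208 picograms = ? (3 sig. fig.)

(5.72 × 10⁻⁶) / (208 × 10⁻¹²) = 0.0275 × 10⁶

27500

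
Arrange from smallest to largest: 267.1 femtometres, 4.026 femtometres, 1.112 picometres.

4.026 femtometres < 267.1 femtometres < 1.112 picometres

267.1 femtometres = 0.0000000000002671 metres
4.026 femtometres = 0.000000000000004026 metres
1.112 picometres = 0.000000000001112 metres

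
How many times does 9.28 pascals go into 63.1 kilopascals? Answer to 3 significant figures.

(63.1 × 10³) / (9.28) = 6.8 × 10³

6800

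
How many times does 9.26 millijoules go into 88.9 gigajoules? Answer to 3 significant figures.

(88.9 × 10^9) / (9.26 × 10^-3) = 9.6 × 10^12

9600000000000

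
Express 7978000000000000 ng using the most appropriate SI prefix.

= 7.978 × 10^6 g; 10^6 is mega.

7.978 Mg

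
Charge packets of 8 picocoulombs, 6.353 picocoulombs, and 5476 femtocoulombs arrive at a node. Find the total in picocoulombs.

19.829 picocoulombs

In picocoulombs:
  8 picocoulombs → 8
  6.353 picocoulombs → 6.353
  5476 femtocoulombs = 5476e-3 picocoulombs = 5.476
Sum: 8 + 6.353 + 5.476 = 19.829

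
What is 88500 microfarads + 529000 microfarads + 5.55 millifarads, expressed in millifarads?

In millifarads:
  88500 microfarads = 88500e-3 millifarads = 88.5
  529000 microfarads = 529000e-3 millifarads = 529
  5.55 millifarads → 5.55
Sum: 88.5 + 529 + 5.55 = 623.05

623.05 millifarads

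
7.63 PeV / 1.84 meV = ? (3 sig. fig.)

(7.63 × 10^15) / (1.84 × 10^-3) = 4.147 × 10^18

4150000000000000000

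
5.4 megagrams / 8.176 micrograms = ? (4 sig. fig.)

(5.4 × 10^6) / (8.176 × 10^-6) = 0.66047 × 10^12

660500000000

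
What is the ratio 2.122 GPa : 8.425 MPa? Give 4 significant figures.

251.9

(2.122 × 10⁹) / (8.425 × 10⁶) = 0.25187 × 10³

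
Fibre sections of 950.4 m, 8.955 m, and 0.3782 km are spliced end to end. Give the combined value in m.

In m:
  950.4 m → 950.4
  8.955 m → 8.955
  0.3782 km = 0.3782e3 m = 378.2
Sum: 950.4 + 8.955 + 378.2 = 1337.555

1337.555 m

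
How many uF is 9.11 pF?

pico = 10^-12, micro = 10^-6; factor is 10^-6.
9.11 × 10^-6 = 0.00000911

0.00000911 uF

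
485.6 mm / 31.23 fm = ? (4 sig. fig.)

(485.6 × 10⁻³) / (31.23 × 10⁻¹⁵) = 15.549 × 10¹²

15550000000000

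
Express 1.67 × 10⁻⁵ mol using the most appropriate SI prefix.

16.7 µmol

= 16.7 × 10⁻⁶ mol; 10⁻⁶ is micro.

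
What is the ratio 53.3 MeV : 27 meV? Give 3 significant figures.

1970000000

(53.3 × 10⁶) / (27 × 10⁻³) = 1.974 × 10⁹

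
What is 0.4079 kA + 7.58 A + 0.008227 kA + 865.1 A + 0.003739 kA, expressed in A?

In A:
  0.4079 kA = 0.4079e3 A = 407.9
  7.58 A → 7.58
  0.008227 kA = 0.008227e3 A = 8.227
  865.1 A → 865.1
  0.003739 kA = 0.003739e3 A = 3.739
Sum: 407.9 + 7.58 + 8.227 + 865.1 + 3.739 = 1292.546

1292.546 A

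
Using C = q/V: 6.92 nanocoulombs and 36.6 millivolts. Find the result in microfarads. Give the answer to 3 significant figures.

0.189 microfarads

(6.92 × 10⁻⁹) / (36.6 × 10⁻³) = 0.18907 × 10⁻⁶ F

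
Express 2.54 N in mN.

(no prefix) = 10⁰, milli = 10⁻³; factor is 10³.
2.54 × 10³ = 2540

2540 mN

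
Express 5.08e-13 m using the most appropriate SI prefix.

508 fm

= 508e-15 m; 1e-15 is femto.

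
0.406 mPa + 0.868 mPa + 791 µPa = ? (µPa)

2065 µPa

In µPa:
  0.406 mPa = 0.406 × 10³ µPa = 406
  0.868 mPa = 0.868 × 10³ µPa = 868
  791 µPa → 791
Sum: 406 + 868 + 791 = 2065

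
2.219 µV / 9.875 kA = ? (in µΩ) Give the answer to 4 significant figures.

(2.219 × 10⁻⁶) / (9.875 × 10³) = 0.224709 × 10⁻⁹ Ω

0.0002247 µΩ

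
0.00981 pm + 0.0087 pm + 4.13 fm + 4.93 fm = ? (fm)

In fm:
  0.00981 pm = 0.00981 × 10³ fm = 9.81
  0.0087 pm = 0.0087 × 10³ fm = 8.7
  4.13 fm → 4.13
  4.93 fm → 4.93
Sum: 9.81 + 8.7 + 4.13 + 4.93 = 27.57

27.57 fm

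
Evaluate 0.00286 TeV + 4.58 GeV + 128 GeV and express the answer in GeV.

135.44 GeV

In GeV:
  0.00286 TeV = 0.00286 × 10³ GeV = 2.86
  4.58 GeV → 4.58
  128 GeV → 128
Sum: 2.86 + 4.58 + 128 = 135.44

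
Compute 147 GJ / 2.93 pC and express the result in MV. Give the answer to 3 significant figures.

50200000000000000 MV

(147 × 10⁹) / (2.93 × 10⁻¹²) = 50.171 × 10²¹ V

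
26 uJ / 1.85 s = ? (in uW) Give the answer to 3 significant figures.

(26 × 10⁻⁶) / (1.85) = 14.054 × 10⁻⁶ W

14.1 uW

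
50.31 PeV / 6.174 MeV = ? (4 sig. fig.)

8149000000

(50.31 × 10¹⁵) / (6.174 × 10⁶) = 8.1487 × 10⁹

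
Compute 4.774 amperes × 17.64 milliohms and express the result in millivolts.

84.21336 millivolts

4.774 × 17.64 × 10⁻³ = 84.21336 × 10⁻³ V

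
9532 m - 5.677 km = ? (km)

3.855 km

In km:
  9532 m = 9532 × 10^-3 km = 9.532
  5.677 km → 5.677
Difference: 9.532 - 5.677 = 3.855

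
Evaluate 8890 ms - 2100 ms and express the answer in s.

In s:
  8890 ms = 8890 × 10⁻³ s = 8.89
  2100 ms = 2100 × 10⁻³ s = 2.1
Difference: 8.89 - 2.1 = 6.79

6.79 s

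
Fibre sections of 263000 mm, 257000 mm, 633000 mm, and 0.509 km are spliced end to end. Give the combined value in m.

1662 m

In m:
  263000 mm = 263000 × 10^-3 m = 263
  257000 mm = 257000 × 10^-3 m = 257
  633000 mm = 633000 × 10^-3 m = 633
  0.509 km = 0.509 × 10^3 m = 509
Sum: 263 + 257 + 633 + 509 = 1662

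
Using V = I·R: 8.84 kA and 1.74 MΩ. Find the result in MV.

8.84 × 10^3 × 1.74 × 10^6 = 15.3816 × 10^9 V

15381.6 MV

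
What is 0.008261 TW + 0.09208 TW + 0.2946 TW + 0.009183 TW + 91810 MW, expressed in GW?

In GW:
  0.008261 TW = 0.008261 × 10³ GW = 8.261
  0.09208 TW = 0.09208 × 10³ GW = 92.08
  0.2946 TW = 0.2946 × 10³ GW = 294.6
  0.009183 TW = 0.009183 × 10³ GW = 9.183
  91810 MW = 91810 × 10⁻³ GW = 91.81
Sum: 8.261 + 92.08 + 294.6 + 9.183 + 91.81 = 495.934

495.934 GW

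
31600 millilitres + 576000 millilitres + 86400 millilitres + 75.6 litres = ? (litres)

769.6 litres

In litres:
  31600 millilitres = 31600 × 10⁻³ litres = 31.6
  576000 millilitres = 576000 × 10⁻³ litres = 576
  86400 millilitres = 86400 × 10⁻³ litres = 86.4
  75.6 litres → 75.6
Sum: 31.6 + 576 + 86.4 + 75.6 = 769.6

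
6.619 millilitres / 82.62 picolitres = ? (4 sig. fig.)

(6.619e-3) / (82.62e-12) = 0.080114e9

80110000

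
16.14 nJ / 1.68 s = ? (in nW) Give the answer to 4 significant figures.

(16.14 × 10^-9) / (1.68) = 9.60714 × 10^-9 W

9.607 nW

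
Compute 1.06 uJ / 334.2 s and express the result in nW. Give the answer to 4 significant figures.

(1.06 × 10⁻⁶) / (334.2) = 0.00317175 × 10⁻⁶ W

3.172 nW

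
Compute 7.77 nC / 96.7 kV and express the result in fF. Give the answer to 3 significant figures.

(7.77 × 10⁻⁹) / (96.7 × 10³) = 0.080352 × 10⁻¹² F

80.4 fF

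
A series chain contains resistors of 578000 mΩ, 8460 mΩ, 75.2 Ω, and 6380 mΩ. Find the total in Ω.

668.04 Ω

In Ω:
  578000 mΩ = 578000 × 10^-3 Ω = 578
  8460 mΩ = 8460 × 10^-3 Ω = 8.46
  75.2 Ω → 75.2
  6380 mΩ = 6380 × 10^-3 Ω = 6.38
Sum: 578 + 8.46 + 75.2 + 6.38 = 668.04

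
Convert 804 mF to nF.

804000000 nF

milli = 10⁻³, nano = 10⁻⁹; factor is 10⁶.
804 × 10⁶ = 804000000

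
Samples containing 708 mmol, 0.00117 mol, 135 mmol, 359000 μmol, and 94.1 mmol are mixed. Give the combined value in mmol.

In mmol:
  708 mmol → 708
  0.00117 mol = 0.00117 × 10^3 mmol = 1.17
  135 mmol → 135
  359000 μmol = 359000 × 10^-3 mmol = 359
  94.1 mmol → 94.1
Sum: 708 + 1.17 + 135 + 359 + 94.1 = 1297.27

1297.27 mmol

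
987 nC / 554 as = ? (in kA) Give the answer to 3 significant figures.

(987e-9) / (554e-18) = 1.7816e9 A

1780000 kA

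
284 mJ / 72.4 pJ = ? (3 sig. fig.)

3920000000

(284 × 10^-3) / (72.4 × 10^-12) = 3.923 × 10^9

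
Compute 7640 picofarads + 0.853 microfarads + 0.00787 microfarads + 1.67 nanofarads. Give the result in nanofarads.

870.18 nanofarads

In nanofarads:
  7640 picofarads = 7640 × 10^-3 nanofarads = 7.64
  0.853 microfarads = 0.853 × 10^3 nanofarads = 853
  0.00787 microfarads = 0.00787 × 10^3 nanofarads = 7.87
  1.67 nanofarads → 1.67
Sum: 7.64 + 853 + 7.87 + 1.67 = 870.18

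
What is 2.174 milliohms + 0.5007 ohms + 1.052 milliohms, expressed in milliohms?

In milliohms:
  2.174 milliohms → 2.174
  0.5007 ohms = 0.5007 × 10^3 milliohms = 500.7
  1.052 milliohms → 1.052
Sum: 2.174 + 500.7 + 1.052 = 503.926

503.926 milliohms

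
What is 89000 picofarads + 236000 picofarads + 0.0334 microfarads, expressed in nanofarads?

In nanofarads:
  89000 picofarads = 89000 × 10⁻³ nanofarads = 89
  236000 picofarads = 236000 × 10⁻³ nanofarads = 236
  0.0334 microfarads = 0.0334 × 10³ nanofarads = 33.4
Sum: 89 + 236 + 33.4 = 358.4

358.4 nanofarads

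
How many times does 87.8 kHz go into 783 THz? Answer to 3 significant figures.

8920000000

(783 × 10^12) / (87.8 × 10^3) = 8.918 × 10^9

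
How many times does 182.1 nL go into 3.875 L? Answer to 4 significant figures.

(3.875) / (182.1 × 10⁻⁹) = 0.02128 × 10⁹

21280000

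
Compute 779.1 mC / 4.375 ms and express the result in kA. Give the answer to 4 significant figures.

0.1781 kA

(779.1 × 10⁻³) / (4.375 × 10⁻³) = 178.08 A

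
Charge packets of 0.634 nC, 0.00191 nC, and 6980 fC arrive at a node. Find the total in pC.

In pC:
  0.634 nC = 0.634 × 10³ pC = 634
  0.00191 nC = 0.00191 × 10³ pC = 1.91
  6980 fC = 6980 × 10⁻³ pC = 6.98
Sum: 634 + 1.91 + 6.98 = 642.89

642.89 pC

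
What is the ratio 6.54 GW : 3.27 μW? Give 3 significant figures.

2000000000000000

(6.54e9) / (3.27e-6) = 2e15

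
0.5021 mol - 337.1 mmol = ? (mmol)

In mmol:
  0.5021 mol = 0.5021 × 10^3 mmol = 502.1
  337.1 mmol → 337.1
Difference: 502.1 - 337.1 = 165

165 mmol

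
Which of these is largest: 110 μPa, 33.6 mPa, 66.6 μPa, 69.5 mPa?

110 μPa = 0.00011 Pa
33.6 mPa = 0.0336 Pa
66.6 μPa = 0.0000666 Pa
69.5 mPa = 0.0695 Pa

69.5 mPa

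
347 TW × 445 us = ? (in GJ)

347e12 × 445e-6 = 154415e6 J

154.415 GJ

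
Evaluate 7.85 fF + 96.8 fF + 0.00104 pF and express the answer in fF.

105.69 fF

In fF:
  7.85 fF → 7.85
  96.8 fF → 96.8
  0.00104 pF = 0.00104 × 10³ fF = 1.04
Sum: 7.85 + 96.8 + 1.04 = 105.69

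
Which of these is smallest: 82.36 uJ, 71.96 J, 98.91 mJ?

82.36 uJ = 0.00008236 J
71.96 J = 71.96 J
98.91 mJ = 0.09891 J

82.36 uJ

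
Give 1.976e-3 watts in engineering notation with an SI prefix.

1.976 milliwatts

= 1.976e-3 watts; 1e-3 is milli.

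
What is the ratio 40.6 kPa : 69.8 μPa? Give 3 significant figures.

(40.6 × 10³) / (69.8 × 10⁻⁶) = 0.5817 × 10⁹

582000000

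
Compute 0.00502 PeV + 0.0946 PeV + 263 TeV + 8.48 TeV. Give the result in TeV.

371.1 TeV

In TeV:
  0.00502 PeV = 0.00502e3 TeV = 5.02
  0.0946 PeV = 0.0946e3 TeV = 94.6
  263 TeV → 263
  8.48 TeV → 8.48
Sum: 5.02 + 94.6 + 263 + 8.48 = 371.1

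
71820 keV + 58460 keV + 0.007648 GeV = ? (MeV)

137.928 MeV

In MeV:
  71820 keV = 71820e-3 MeV = 71.82
  58460 keV = 58460e-3 MeV = 58.46
  0.007648 GeV = 0.007648e3 MeV = 7.648
Sum: 71.82 + 58.46 + 7.648 = 137.928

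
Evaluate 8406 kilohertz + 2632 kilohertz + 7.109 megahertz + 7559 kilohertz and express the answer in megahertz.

In megahertz:
  8406 kilohertz = 8406 × 10^-3 megahertz = 8.406
  2632 kilohertz = 2632 × 10^-3 megahertz = 2.632
  7.109 megahertz → 7.109
  7559 kilohertz = 7559 × 10^-3 megahertz = 7.559
Sum: 8.406 + 2.632 + 7.109 + 7.559 = 25.706

25.706 megahertz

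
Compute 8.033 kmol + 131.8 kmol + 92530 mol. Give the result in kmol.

232.363 kmol

In kmol:
  8.033 kmol → 8.033
  131.8 kmol → 131.8
  92530 mol = 92530 × 10⁻³ kmol = 92.53
Sum: 8.033 + 131.8 + 92.53 = 232.363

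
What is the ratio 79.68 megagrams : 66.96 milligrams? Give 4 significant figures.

1190000000

(79.68 × 10⁶) / (66.96 × 10⁻³) = 1.19 × 10⁹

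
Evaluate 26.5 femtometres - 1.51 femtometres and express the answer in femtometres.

In femtometres:
  26.5 femtometres → 26.5
  1.51 femtometres → 1.51
Difference: 26.5 - 1.51 = 24.99

24.99 femtometres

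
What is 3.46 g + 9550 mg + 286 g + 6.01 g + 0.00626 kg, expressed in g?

311.28 g

In g:
  3.46 g → 3.46
  9550 mg = 9550 × 10⁻³ g = 9.55
  286 g → 286
  6.01 g → 6.01
  0.00626 kg = 0.00626 × 10³ g = 6.26
Sum: 3.46 + 9.55 + 286 + 6.01 + 6.26 = 311.28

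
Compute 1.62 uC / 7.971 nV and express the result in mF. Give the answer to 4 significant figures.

(1.62e-6) / (7.971e-9) = 0.203237e3 F

203200 mF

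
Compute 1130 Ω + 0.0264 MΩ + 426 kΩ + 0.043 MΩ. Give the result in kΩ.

In kΩ:
  1130 Ω = 1130 × 10⁻³ kΩ = 1.13
  0.0264 MΩ = 0.0264 × 10³ kΩ = 26.4
  426 kΩ → 426
  0.043 MΩ = 0.043 × 10³ kΩ = 43
Sum: 1.13 + 26.4 + 426 + 43 = 496.53

496.53 kΩ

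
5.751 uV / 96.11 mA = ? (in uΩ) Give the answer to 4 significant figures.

59.84 uΩ

(5.751 × 10⁻⁶) / (96.11 × 10⁻³) = 0.0598377 × 10⁻³ Ω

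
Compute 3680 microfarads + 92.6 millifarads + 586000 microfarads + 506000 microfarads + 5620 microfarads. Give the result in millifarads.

In millifarads:
  3680 microfarads = 3680 × 10⁻³ millifarads = 3.68
  92.6 millifarads → 92.6
  586000 microfarads = 586000 × 10⁻³ millifarads = 586
  506000 microfarads = 506000 × 10⁻³ millifarads = 506
  5620 microfarads = 5620 × 10⁻³ millifarads = 5.62
Sum: 3.68 + 92.6 + 586 + 506 + 5.62 = 1193.9

1193.9 millifarads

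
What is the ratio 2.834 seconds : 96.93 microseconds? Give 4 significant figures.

29240

(2.834) / (96.93 × 10^-6) = 0.029238 × 10^6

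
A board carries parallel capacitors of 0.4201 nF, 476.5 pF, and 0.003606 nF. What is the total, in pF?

900.206 pF

In pF:
  0.4201 nF = 0.4201 × 10^3 pF = 420.1
  476.5 pF → 476.5
  0.003606 nF = 0.003606 × 10^3 pF = 3.606
Sum: 420.1 + 476.5 + 3.606 = 900.206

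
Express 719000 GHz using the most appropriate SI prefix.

719 THz

= 719e12 Hz; 1e12 is tera.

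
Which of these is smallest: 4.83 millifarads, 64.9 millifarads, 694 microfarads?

4.83 millifarads = 0.00483 farads
64.9 millifarads = 0.0649 farads
694 microfarads = 0.000694 farads

694 microfarads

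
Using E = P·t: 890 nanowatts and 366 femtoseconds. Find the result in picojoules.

890e-9 × 366e-15 = 325740e-24 J

0.00000032574 picojoules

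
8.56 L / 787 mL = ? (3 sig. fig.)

(8.56) / (787 × 10⁻³) = 0.01088 × 10³

10.9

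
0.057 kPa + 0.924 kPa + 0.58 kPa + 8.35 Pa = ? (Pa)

In Pa:
  0.057 kPa = 0.057 × 10³ Pa = 57
  0.924 kPa = 0.924 × 10³ Pa = 924
  0.58 kPa = 0.58 × 10³ Pa = 580
  8.35 Pa → 8.35
Sum: 57 + 924 + 580 + 8.35 = 1569.35

1569.35 Pa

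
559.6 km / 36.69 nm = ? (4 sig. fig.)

15250000000000

(559.6e3) / (36.69e-9) = 15.252e12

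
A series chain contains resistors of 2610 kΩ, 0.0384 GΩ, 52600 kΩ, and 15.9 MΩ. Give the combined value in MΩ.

In MΩ:
  2610 kΩ = 2610 × 10^-3 MΩ = 2.61
  0.0384 GΩ = 0.0384 × 10^3 MΩ = 38.4
  52600 kΩ = 52600 × 10^-3 MΩ = 52.6
  15.9 MΩ → 15.9
Sum: 2.61 + 38.4 + 52.6 + 15.9 = 109.51

109.51 MΩ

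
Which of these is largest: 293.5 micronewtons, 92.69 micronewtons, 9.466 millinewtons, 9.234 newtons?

9.234 newtons

293.5 micronewtons = 0.0002935 newtons
92.69 micronewtons = 0.00009269 newtons
9.466 millinewtons = 0.009466 newtons
9.234 newtons = 9.234 newtons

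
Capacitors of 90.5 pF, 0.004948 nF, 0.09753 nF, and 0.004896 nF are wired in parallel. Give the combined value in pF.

197.874 pF

In pF:
  90.5 pF → 90.5
  0.004948 nF = 0.004948 × 10³ pF = 4.948
  0.09753 nF = 0.09753 × 10³ pF = 97.53
  0.004896 nF = 0.004896 × 10³ pF = 4.896
Sum: 90.5 + 4.948 + 97.53 + 4.896 = 197.874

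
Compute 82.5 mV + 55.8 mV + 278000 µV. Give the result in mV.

In mV:
  82.5 mV → 82.5
  55.8 mV → 55.8
  278000 µV = 278000 × 10^-3 mV = 278
Sum: 82.5 + 55.8 + 278 = 416.3

416.3 mV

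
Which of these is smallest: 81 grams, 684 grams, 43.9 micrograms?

81 grams = 81 grams
684 grams = 684 grams
43.9 micrograms = 0.0000439 grams

43.9 micrograms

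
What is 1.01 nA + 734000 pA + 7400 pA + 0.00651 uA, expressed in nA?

748.92 nA

In nA:
  1.01 nA → 1.01
  734000 pA = 734000e-3 nA = 734
  7400 pA = 7400e-3 nA = 7.4
  0.00651 uA = 0.00651e3 nA = 6.51
Sum: 1.01 + 734 + 7.4 + 6.51 = 748.92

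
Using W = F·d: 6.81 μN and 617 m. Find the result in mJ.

6.81 × 10⁻⁶ × 617 = 4201.77 × 10⁻⁶ J

4.20177 mJ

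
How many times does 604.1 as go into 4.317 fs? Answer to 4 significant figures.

7.146

(4.317e-15) / (604.1e-18) = 0.0071462e3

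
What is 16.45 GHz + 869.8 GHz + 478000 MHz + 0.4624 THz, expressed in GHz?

1826.65 GHz

In GHz:
  16.45 GHz → 16.45
  869.8 GHz → 869.8
  478000 MHz = 478000 × 10^-3 GHz = 478
  0.4624 THz = 0.4624 × 10^3 GHz = 462.4
Sum: 16.45 + 869.8 + 478 + 462.4 = 1826.65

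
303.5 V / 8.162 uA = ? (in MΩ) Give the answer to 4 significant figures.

37.18 MΩ

(303.5) / (8.162 × 10⁻⁶) = 37.1845 × 10⁶ Ω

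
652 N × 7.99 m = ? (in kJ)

652 × 7.99 = 5209.48 J

5.20948 kJ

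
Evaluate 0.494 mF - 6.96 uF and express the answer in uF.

In uF:
  0.494 mF = 0.494 × 10³ uF = 494
  6.96 uF → 6.96
Difference: 494 - 6.96 = 487.04

487.04 uF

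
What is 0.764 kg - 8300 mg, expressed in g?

In g:
  0.764 kg = 0.764 × 10^3 g = 764
  8300 mg = 8300 × 10^-3 g = 8.3
Difference: 764 - 8.3 = 755.7

755.7 g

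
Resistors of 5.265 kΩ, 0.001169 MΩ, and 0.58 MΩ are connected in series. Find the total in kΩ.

586.434 kΩ

In kΩ:
  5.265 kΩ → 5.265
  0.001169 MΩ = 0.001169 × 10^3 kΩ = 1.169
  0.58 MΩ = 0.58 × 10^3 kΩ = 580
Sum: 5.265 + 1.169 + 580 = 586.434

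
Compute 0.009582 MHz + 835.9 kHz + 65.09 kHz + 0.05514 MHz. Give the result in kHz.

965.712 kHz

In kHz:
  0.009582 MHz = 0.009582e3 kHz = 9.582
  835.9 kHz → 835.9
  65.09 kHz → 65.09
  0.05514 MHz = 0.05514e3 kHz = 55.14
Sum: 9.582 + 835.9 + 65.09 + 55.14 = 965.712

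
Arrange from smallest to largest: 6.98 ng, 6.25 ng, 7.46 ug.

6.25 ng < 6.98 ng < 7.46 ug

6.98 ng = 0.00000000698 g
6.25 ng = 0.00000000625 g
7.46 ug = 0.00000746 g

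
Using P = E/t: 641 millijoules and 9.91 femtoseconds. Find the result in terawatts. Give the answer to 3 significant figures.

64.7 terawatts

(641 × 10⁻³) / (9.91 × 10⁻¹⁵) = 64.682 × 10¹² W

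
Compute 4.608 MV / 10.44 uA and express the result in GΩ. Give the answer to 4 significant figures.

(4.608 × 10^6) / (10.44 × 10^-6) = 0.441379 × 10^12 Ω

441.4 GΩ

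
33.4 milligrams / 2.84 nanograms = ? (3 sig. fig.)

11800000

(33.4 × 10⁻³) / (2.84 × 10⁻⁹) = 11.76 × 10⁶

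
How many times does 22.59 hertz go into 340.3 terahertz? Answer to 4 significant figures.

(340.3 × 10^12) / (22.59) = 15.064 × 10^12

15060000000000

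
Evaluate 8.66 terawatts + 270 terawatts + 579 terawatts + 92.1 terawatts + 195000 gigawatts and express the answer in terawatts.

1144.76 terawatts

In terawatts:
  8.66 terawatts → 8.66
  270 terawatts → 270
  579 terawatts → 579
  92.1 terawatts → 92.1
  195000 gigawatts = 195000 × 10⁻³ terawatts = 195
Sum: 8.66 + 270 + 579 + 92.1 + 195 = 1144.76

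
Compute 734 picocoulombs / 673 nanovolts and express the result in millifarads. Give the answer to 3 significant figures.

(734 × 10⁻¹²) / (673 × 10⁻⁹) = 1.0906 × 10⁻³ F

1.09 millifarads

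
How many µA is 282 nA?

0.282 µA

nano = 10⁻⁹, micro = 10⁻⁶; factor is 10⁻³.
282 × 10⁻³ = 0.282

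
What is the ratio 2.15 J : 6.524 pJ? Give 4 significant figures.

(2.15) / (6.524 × 10⁻¹²) = 0.32955 × 10¹²

329600000000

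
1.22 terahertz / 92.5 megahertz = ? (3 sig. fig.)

13200

(1.22 × 10^12) / (92.5 × 10^6) = 0.01319 × 10^6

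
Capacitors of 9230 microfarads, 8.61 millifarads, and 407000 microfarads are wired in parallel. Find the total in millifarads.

In millifarads:
  9230 microfarads = 9230 × 10^-3 millifarads = 9.23
  8.61 millifarads → 8.61
  407000 microfarads = 407000 × 10^-3 millifarads = 407
Sum: 9.23 + 8.61 + 407 = 424.84

424.84 millifarads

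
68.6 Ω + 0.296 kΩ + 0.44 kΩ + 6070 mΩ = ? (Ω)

In Ω:
  68.6 Ω → 68.6
  0.296 kΩ = 0.296e3 Ω = 296
  0.44 kΩ = 0.44e3 Ω = 440
  6070 mΩ = 6070e-3 Ω = 6.07
Sum: 68.6 + 296 + 440 + 6.07 = 810.67

810.67 Ω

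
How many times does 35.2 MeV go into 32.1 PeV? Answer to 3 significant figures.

(32.1e15) / (35.2e6) = 0.9119e9

912000000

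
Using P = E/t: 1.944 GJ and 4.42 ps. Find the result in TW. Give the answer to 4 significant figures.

439800000 TW

(1.944e9) / (4.42e-12) = 0.439819e21 W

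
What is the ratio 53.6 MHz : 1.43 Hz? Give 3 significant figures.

(53.6e6) / (1.43) = 37.48e6

37500000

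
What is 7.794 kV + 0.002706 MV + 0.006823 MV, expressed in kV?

17.323 kV

In kV:
  7.794 kV → 7.794
  0.002706 MV = 0.002706 × 10^3 kV = 2.706
  0.006823 MV = 0.006823 × 10^3 kV = 6.823
Sum: 7.794 + 2.706 + 6.823 = 17.323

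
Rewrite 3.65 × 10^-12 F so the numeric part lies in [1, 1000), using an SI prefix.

3.65 pF

= 3.65 × 10^-12 F; 10^-12 is pico.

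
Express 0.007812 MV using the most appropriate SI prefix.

= 7.812 × 10³ V; 10³ is kilo.

7.812 kV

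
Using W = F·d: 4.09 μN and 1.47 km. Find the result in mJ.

4.09e-6 × 1.47e3 = 6.0123e-3 J

6.0123 mJ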